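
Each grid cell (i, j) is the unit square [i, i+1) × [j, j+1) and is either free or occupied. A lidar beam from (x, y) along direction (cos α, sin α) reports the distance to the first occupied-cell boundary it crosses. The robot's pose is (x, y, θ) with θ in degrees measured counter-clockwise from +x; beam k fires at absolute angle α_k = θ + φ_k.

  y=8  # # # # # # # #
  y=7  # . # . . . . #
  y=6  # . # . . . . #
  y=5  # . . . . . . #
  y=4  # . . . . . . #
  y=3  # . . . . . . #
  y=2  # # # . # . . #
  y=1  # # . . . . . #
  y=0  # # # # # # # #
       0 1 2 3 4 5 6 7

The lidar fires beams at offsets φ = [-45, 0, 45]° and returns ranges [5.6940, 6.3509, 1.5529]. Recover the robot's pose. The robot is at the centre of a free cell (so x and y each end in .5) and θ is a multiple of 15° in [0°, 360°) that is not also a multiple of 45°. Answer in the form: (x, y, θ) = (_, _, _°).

The pose lattice has 36·16 = 576 candidates. Test each by forward raycasting.
  (6.5, 7.5, 15°): beam 1 = 0.5774 ≠ 5.6940 ✗
  (3.5, 5.5, 30°): beam 1 = 3.6235 ≠ 5.6940 ✗
  (4.5, 4.5, 240°): beam 1 = 3.6235 ≠ 5.6940 ✗
  …
  (6.5, 2.5, 150°): r_1=5.6940, r_2=6.3509, r_3=1.5529 — all match ✓
No second candidate reproduces the full scan.

(x, y, θ) = (6.5, 2.5, 150°)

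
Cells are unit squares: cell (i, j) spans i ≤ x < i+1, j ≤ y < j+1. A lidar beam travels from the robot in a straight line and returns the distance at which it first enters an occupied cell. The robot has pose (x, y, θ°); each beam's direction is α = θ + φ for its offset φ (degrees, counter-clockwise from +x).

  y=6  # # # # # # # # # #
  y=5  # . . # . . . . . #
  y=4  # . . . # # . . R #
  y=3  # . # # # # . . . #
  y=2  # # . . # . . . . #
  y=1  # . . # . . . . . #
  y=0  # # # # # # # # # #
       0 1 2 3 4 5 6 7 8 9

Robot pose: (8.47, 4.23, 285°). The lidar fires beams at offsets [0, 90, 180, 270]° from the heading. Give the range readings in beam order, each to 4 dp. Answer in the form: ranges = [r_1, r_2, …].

beam 1: φ=0°, α=285°
  direction (0.2588, -0.9659); cell (8,4); t to first gridline: x 2.0478, y 0.2381 (then +3.8637 / +1.0353)
    (8,3) via y @ 0.2381
    (8,2) via y @ 1.2734
    (9,2) via x @ 2.0478  # hit
  → r_1 = 2.0478
beam 2: φ=90°, α=15°
  direction (0.9659, 0.2588); cell (8,4); t to first gridline: x 0.5487, y 2.9751 (then +1.0353 / +3.8637)
    (9,4) via x @ 0.5487  # hit
  → r_2 = 0.5487
beam 3: φ=180°, α=105°
  direction (-0.2588, 0.9659); cell (8,4); t to first gridline: x 1.8159, y 0.7972 (then +3.8637 / +1.0353)
    (8,5) via y @ 0.7972
    (7,5) via x @ 1.8159
    (7,6) via y @ 1.8324  # hit
  → r_3 = 1.8324
beam 4: φ=270°, α=195°
  direction (-0.9659, -0.2588); cell (8,4); t to first gridline: x 0.4866, y 0.8887 (then +1.0353 / +3.8637)
    (7,4) via x @ 0.4866
    (7,3) via y @ 0.8887
    (6,3) via x @ 1.5219
    (5,3) via x @ 2.5571  # hit
  → r_4 = 2.5571

ranges = [2.0478, 0.5487, 1.8324, 2.5571]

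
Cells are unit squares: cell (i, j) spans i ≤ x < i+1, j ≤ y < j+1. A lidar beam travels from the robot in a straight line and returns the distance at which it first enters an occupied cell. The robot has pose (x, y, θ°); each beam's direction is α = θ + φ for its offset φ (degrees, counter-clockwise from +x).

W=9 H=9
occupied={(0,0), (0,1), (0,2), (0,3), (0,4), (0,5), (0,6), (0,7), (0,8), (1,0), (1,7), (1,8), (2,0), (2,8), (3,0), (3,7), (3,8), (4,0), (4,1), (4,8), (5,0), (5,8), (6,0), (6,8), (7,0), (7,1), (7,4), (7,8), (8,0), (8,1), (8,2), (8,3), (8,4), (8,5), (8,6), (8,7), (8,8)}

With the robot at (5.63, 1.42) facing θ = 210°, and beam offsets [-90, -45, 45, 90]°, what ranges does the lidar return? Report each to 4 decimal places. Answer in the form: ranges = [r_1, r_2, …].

ranges = [7.2600, 0.6522, 0.4348, 0.4850]

beam 1: φ=-90°, α=120°
  d=(-0.5000,0.8660)  start (5,1)  tX=1.2600 tY=0.6697  stride 1/|dx|=2.0000 1/|dy|=1.1547
    cross y-line → (5,2), t=0.6697
    cross x-line → (4,2), t=1.2600
    cross y-line → (4,3), t=1.8244
    cross y-line → (4,4), t=2.9791
    cross x-line → (3,4), t=3.2600
    cross y-line → (3,5), t=4.1338
    cross x-line → (2,5), t=5.2600
    cross y-line → (2,6), t=5.2885
    cross y-line → (2,7), t=6.4432
    cross x-line → (1,7), t=7.2600 (wall)
  → r_1 = 7.2600
beam 2: φ=-45°, α=165°
  d=(-0.9659,0.2588)  start (5,1)  tX=0.6522 tY=2.2409  stride 1/|dx|=1.0353 1/|dy|=3.8637
    cross x-line → (4,1), t=0.6522 (wall)
  → r_2 = 0.6522
beam 3: φ=45°, α=255°
  d=(-0.2588,-0.9659)  start (5,1)  tX=2.4341 tY=0.4348  stride 1/|dx|=3.8637 1/|dy|=1.0353
    cross y-line → (5,0), t=0.4348 (wall)
  → r_3 = 0.4348
beam 4: φ=90°, α=300°
  d=(0.5000,-0.8660)  start (5,1)  tX=0.7400 tY=0.4850  stride 1/|dx|=2.0000 1/|dy|=1.1547
    cross y-line → (5,0), t=0.4850 (wall)
  → r_4 = 0.4850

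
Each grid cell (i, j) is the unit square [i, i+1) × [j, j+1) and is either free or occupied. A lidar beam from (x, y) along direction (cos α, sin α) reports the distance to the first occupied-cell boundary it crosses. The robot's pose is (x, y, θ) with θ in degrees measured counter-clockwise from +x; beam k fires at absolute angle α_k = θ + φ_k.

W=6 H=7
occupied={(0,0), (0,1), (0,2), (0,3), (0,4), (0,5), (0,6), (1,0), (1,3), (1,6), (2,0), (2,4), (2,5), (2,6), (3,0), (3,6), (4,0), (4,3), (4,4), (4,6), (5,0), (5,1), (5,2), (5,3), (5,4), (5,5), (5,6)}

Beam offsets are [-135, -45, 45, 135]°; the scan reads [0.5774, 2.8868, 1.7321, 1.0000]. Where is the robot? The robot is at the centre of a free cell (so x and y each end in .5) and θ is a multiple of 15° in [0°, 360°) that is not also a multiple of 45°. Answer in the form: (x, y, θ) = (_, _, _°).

Enumerate (i+0.5, j+0.5, θ) over the 15 free cells and 16 admissible headings. For each, cast all 4 beams and compare to the given ranges.
  (1.5, 4.5, 75°): beam 2 = 0.5774 ≠ 2.8868 ✗
  (2.5, 2.5, 120°): beam 1 = 2.5882 ≠ 0.5774 ✗
  (1.5, 5.5, 165°): beam 2 = 0.5774 ≠ 2.8868 ✗
  …
  (2.5, 1.5, 75°): r_1=0.5774, r_2=2.8868, r_3=1.7321, r_4=1.0000 — all match ✓
Unique over the lattice → pose = (2.5, 1.5, 75°).

(x, y, θ) = (2.5, 1.5, 75°)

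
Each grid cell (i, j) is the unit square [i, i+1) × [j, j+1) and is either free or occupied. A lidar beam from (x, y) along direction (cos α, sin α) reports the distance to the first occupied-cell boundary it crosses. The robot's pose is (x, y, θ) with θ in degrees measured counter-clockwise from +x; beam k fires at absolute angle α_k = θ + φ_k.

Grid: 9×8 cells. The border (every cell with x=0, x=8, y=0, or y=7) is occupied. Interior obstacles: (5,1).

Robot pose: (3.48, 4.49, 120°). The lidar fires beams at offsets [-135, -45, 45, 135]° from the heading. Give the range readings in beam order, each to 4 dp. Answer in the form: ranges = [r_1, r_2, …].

beam 1: φ=-135°, α=345°
  direction (0.9659, -0.2588); cell (3,4); t to first gridline: x 0.5383, y 1.8932 (then +1.0353 / +3.8637)
    (4,4) via x @ 0.5383
    (5,4) via x @ 1.5736
    (5,3) via y @ 1.8932
    (6,3) via x @ 2.6089
    (7,3) via x @ 3.6442
    (8,3) via x @ 4.6794  # hit
  → r_1 = 4.6794
beam 2: φ=-45°, α=75°
  direction (0.2588, 0.9659); cell (3,4); t to first gridline: x 2.0091, y 0.5280 (then +3.8637 / +1.0353)
    (3,5) via y @ 0.5280
    (3,6) via y @ 1.5633
    (4,6) via x @ 2.0091
    (4,7) via y @ 2.5985  # hit
  → r_2 = 2.5985
beam 3: φ=45°, α=165°
  direction (-0.9659, 0.2588); cell (3,4); t to first gridline: x 0.4969, y 1.9705 (then +1.0353 / +3.8637)
    (2,4) via x @ 0.4969
    (1,4) via x @ 1.5322
    (1,5) via y @ 1.9705
    (0,5) via x @ 2.5675  # hit
  → r_3 = 2.5675
beam 4: φ=135°, α=255°
  direction (-0.2588, -0.9659); cell (3,4); t to first gridline: x 1.8546, y 0.5073 (then +3.8637 / +1.0353)
    (3,3) via y @ 0.5073
    (3,2) via y @ 1.5426
    (2,2) via x @ 1.8546
    (2,1) via y @ 2.5778
    (2,0) via y @ 3.6131  # hit
  → r_4 = 3.6131

ranges = [4.6794, 2.5985, 2.5675, 3.6131]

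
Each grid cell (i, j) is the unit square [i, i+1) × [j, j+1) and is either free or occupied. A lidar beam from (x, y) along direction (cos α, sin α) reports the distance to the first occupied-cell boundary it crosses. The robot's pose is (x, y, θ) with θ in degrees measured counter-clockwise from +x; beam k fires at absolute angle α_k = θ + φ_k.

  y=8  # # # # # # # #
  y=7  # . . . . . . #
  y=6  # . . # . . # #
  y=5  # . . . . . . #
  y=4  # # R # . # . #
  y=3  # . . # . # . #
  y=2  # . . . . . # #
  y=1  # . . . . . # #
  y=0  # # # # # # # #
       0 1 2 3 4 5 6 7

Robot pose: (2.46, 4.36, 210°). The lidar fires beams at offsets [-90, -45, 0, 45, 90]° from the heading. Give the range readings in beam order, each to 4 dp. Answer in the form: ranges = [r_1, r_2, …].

beam 1: φ=-90°, α=120°
  d=(-0.5000,0.8660)  start (2,4)  tX=0.9200 tY=0.7390  stride 1/|dx|=2.0000 1/|dy|=1.1547
    cross y-line → (2,5), t=0.7390
    cross x-line → (1,5), t=0.9200
    cross y-line → (1,6), t=1.8937
    cross x-line → (0,6), t=2.9200 (wall)
  → r_1 = 2.9200
beam 2: φ=-45°, α=165°
  d=(-0.9659,0.2588)  start (2,4)  tX=0.4762 tY=2.4728  stride 1/|dx|=1.0353 1/|dy|=3.8637
    cross x-line → (1,4), t=0.4762 (wall)
  → r_2 = 0.4762
beam 3: φ=0°, α=210°
  d=(-0.8660,-0.5000)  start (2,4)  tX=0.5312 tY=0.7200  stride 1/|dx|=1.1547 1/|dy|=2.0000
    cross x-line → (1,4), t=0.5312 (wall)
  → r_3 = 0.5312
beam 4: φ=45°, α=255°
  d=(-0.2588,-0.9659)  start (2,4)  tX=1.7773 tY=0.3727  stride 1/|dx|=3.8637 1/|dy|=1.0353
    cross y-line → (2,3), t=0.3727
    cross y-line → (2,2), t=1.4080
    cross x-line → (1,2), t=1.7773
    cross y-line → (1,1), t=2.4433
    cross y-line → (1,0), t=3.4785 (wall)
  → r_4 = 3.4785
beam 5: φ=90°, α=300°
  d=(0.5000,-0.8660)  start (2,4)  tX=1.0800 tY=0.4157  stride 1/|dx|=2.0000 1/|dy|=1.1547
    cross y-line → (2,3), t=0.4157
    cross x-line → (3,3), t=1.0800 (wall)
  → r_5 = 1.0800

ranges = [2.9200, 0.4762, 0.5312, 3.4785, 1.0800]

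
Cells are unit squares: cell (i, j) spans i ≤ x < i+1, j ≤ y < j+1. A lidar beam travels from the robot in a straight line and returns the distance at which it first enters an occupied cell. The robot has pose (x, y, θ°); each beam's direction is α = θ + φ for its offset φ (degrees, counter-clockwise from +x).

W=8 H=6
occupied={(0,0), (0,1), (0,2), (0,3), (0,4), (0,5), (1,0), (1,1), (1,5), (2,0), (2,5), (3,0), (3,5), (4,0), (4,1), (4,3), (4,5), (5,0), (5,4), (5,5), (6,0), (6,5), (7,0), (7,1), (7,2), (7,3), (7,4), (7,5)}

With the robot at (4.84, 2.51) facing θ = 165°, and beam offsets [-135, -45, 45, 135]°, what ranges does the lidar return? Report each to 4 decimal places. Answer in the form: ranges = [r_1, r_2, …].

beam 1: φ=-135°, α=30°
  direction (0.8660, 0.5000); cell (4,2); t to first gridline: x 0.1848, y 0.9800 (then +1.1547 / +2.0000)
    (5,2) via x @ 0.1848
    (5,3) via y @ 0.9800
    (6,3) via x @ 1.3395
    (7,3) via x @ 2.4942  # hit
  → r_1 = 2.4942
beam 2: φ=-45°, α=120°
  direction (-0.5000, 0.8660); cell (4,2); t to first gridline: x 1.6800, y 0.5658 (then +2.0000 / +1.1547)
    (4,3) via y @ 0.5658  # hit
  → r_2 = 0.5658
beam 3: φ=45°, α=210°
  direction (-0.8660, -0.5000); cell (4,2); t to first gridline: x 0.9699, y 1.0200 (then +1.1547 / +2.0000)
    (3,2) via x @ 0.9699
    (3,1) via y @ 1.0200
    (2,1) via x @ 2.1246
    (2,0) via y @ 3.0200  # hit
  → r_3 = 3.0200
beam 4: φ=135°, α=300°
  direction (0.5000, -0.8660); cell (4,2); t to first gridline: x 0.3200, y 0.5889 (then +2.0000 / +1.1547)
    (5,2) via x @ 0.3200
    (5,1) via y @ 0.5889
    (5,0) via y @ 1.7436  # hit
  → r_4 = 1.7436

ranges = [2.4942, 0.5658, 3.0200, 1.7436]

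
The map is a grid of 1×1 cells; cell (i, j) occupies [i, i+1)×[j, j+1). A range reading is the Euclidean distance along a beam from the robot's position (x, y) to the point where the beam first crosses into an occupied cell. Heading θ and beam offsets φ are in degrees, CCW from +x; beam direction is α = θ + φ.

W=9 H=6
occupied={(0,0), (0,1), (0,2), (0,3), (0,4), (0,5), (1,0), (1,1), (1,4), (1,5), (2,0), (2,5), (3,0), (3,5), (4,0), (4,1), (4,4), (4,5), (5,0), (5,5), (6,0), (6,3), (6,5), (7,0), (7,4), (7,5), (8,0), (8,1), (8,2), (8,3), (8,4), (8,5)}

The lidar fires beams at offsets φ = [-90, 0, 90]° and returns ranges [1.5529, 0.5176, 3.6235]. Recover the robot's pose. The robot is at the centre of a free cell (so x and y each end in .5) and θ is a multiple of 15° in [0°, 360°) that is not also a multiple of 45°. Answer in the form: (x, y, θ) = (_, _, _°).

Enumerate (i+0.5, j+0.5, θ) over the 22 free cells and 16 admissible headings. For each, cast all 3 beams and compare to the given ranges.
  (3.5, 1.5, 345°): beam 1 = 0.5176 ≠ 1.5529 ✗
  (1.5, 2.5, 330°): beam 1 = 0.5774 ≠ 1.5529 ✗
  (2.5, 3.5, 300°): beam 1 = 1.7321 ≠ 1.5529 ✗
  (6.5, 1.5, 210°): beam 1 = 3.0000 ≠ 1.5529 ✗
  (2.5, 1.5, 75°): beam 2 = 3.6235 ≠ 0.5176 ✗
  …
  (4.5, 3.5, 105°): r_1=1.5529, r_2=0.5176, r_3=3.6235 — all match ✓
Unique over the lattice → pose = (4.5, 3.5, 105°).

(x, y, θ) = (4.5, 3.5, 105°)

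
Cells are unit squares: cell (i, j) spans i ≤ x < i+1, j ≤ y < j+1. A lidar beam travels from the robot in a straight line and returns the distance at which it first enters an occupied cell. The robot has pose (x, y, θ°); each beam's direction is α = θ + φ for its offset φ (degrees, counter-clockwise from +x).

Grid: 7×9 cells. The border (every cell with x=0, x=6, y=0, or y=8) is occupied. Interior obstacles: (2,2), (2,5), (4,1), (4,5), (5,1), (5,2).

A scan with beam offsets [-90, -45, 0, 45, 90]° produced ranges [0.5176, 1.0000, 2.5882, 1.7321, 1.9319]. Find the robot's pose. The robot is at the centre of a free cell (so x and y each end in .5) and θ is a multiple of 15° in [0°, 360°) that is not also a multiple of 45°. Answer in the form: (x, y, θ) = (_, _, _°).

(x, y, θ) = (3.5, 7.5, 195°)

The pose lattice has 29·16 = 464 candidates. Test each by forward raycasting.
  (1.5, 4.5, 165°): beam 1 = 3.6235 ≠ 0.5176 ✗
  (5.5, 7.5, 60°): beam 1 = 0.5774 ≠ 0.5176 ✗
  (3.5, 6.5, 330°): beam 1 = 1.0000 ≠ 0.5176 ✗
  (5.5, 7.5, 150°): beam 1 = 0.5774 ≠ 0.5176 ✗
  (3.5, 3.5, 195°): beam 1 = 1.9319 ≠ 0.5176 ✗
  …
  (3.5, 7.5, 195°): r_1=0.5176, r_2=1.0000, r_3=2.5882, r_4=1.7321, r_5=1.9319 — all match ✓
Only this pose fits every beam.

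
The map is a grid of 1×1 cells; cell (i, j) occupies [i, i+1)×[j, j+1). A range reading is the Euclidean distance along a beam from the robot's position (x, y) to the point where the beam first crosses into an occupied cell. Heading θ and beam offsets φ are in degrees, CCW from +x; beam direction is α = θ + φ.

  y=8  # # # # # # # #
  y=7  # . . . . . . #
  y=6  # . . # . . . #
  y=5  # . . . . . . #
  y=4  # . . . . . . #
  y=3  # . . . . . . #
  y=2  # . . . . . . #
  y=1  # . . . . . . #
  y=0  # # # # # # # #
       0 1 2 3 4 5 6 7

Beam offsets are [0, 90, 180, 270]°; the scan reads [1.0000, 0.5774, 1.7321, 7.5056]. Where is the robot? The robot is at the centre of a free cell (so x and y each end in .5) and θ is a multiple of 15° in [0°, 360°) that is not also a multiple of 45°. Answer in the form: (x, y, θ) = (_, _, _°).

The pose lattice has 41·16 = 656 candidates. Test each by forward raycasting.
  (2.5, 5.5, 330°): beam 1 = 5.1962 ≠ 1.0000 ✗
  (4.5, 7.5, 240°): beam 2 = 2.8868 ≠ 0.5774 ✗
  (6.5, 2.5, 330°): beam 1 = 0.5774 ≠ 1.0000 ✗
  …
  (5.5, 1.5, 210°): r_1=1.0000, r_2=0.5774, r_3=1.7321, r_4=7.5056 — all match ✓
Only this pose fits every beam.

(x, y, θ) = (5.5, 1.5, 210°)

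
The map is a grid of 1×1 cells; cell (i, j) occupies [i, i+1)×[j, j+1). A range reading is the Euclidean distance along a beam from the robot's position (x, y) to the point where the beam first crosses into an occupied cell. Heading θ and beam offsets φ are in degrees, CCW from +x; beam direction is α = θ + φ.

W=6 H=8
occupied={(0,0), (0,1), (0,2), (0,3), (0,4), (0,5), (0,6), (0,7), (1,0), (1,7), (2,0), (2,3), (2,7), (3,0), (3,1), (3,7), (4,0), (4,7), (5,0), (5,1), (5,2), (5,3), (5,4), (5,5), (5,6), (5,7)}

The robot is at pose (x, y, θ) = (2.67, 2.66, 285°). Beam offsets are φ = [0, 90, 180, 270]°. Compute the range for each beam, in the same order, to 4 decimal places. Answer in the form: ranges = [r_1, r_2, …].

beam 1: φ=0°, α=285°
  cosα=0.2588 sinα=-0.9659 | (2,2) | tMaxX 1.2750 tMaxY 0.6833 | tΔX 3.8637 tΔY 1.0353
    t=0.6833 [y] (2,1)
    t=1.2750 [x] (3,1) — stop
  → r_1 = 1.2750
beam 2: φ=90°, α=15°
  cosα=0.9659 sinα=0.2588 | (2,2) | tMaxX 0.3416 tMaxY 1.3137 | tΔX 1.0353 tΔY 3.8637
    t=0.3416 [x] (3,2)
    t=1.3137 [y] (3,3)
    t=1.3769 [x] (4,3)
    t=2.4122 [x] (5,3) — stop
  → r_2 = 2.4122
beam 3: φ=180°, α=105°
  cosα=-0.2588 sinα=0.9659 | (2,2) | tMaxX 2.5887 tMaxY 0.3520 | tΔX 3.8637 tΔY 1.0353
    t=0.3520 [y] (2,3) — stop
  → r_3 = 0.3520
beam 4: φ=270°, α=195°
  cosα=-0.9659 sinα=-0.2588 | (2,2) | tMaxX 0.6936 tMaxY 2.5500 | tΔX 1.0353 tΔY 3.8637
    t=0.6936 [x] (1,2)
    t=1.7289 [x] (0,2) — stop
  → r_4 = 1.7289

ranges = [1.2750, 2.4122, 0.3520, 1.7289]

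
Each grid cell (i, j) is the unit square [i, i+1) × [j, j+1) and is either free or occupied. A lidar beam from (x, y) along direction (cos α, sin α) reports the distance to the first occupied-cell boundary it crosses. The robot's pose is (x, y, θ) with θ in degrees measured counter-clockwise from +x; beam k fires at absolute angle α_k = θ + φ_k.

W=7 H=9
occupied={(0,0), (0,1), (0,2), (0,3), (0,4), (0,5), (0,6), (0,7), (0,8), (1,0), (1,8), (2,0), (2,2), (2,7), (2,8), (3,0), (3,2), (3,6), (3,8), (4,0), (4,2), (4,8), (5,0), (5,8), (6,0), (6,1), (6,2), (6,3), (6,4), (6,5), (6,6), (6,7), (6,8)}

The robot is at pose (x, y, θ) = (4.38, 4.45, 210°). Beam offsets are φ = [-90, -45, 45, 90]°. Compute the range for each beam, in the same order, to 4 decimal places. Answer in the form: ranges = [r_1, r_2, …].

ranges = [1.7898, 3.4992, 1.5012, 3.2400]

beam 1: φ=-90°, α=120°
  cosα=-0.5000 sinα=0.8660 | (4,4) | tMaxX 0.7600 tMaxY 0.6351 | tΔX 2.0000 tΔY 1.1547
    t=0.6351 [y] (4,5)
    t=0.7600 [x] (3,5)
    t=1.7898 [y] (3,6) — stop
  → r_1 = 1.7898
beam 2: φ=-45°, α=165°
  cosα=-0.9659 sinα=0.2588 | (4,4) | tMaxX 0.3934 tMaxY 2.1250 | tΔX 1.0353 tΔY 3.8637
    t=0.3934 [x] (3,4)
    t=1.4287 [x] (2,4)
    t=2.1250 [y] (2,5)
    t=2.4640 [x] (1,5)
    t=3.4992 [x] (0,5) — stop
  → r_2 = 3.4992
beam 3: φ=45°, α=255°
  cosα=-0.2588 sinα=-0.9659 | (4,4) | tMaxX 1.4682 tMaxY 0.4659 | tΔX 3.8637 tΔY 1.0353
    t=0.4659 [y] (4,3)
    t=1.4682 [x] (3,3)
    t=1.5012 [y] (3,2) — stop
  → r_3 = 1.5012
beam 4: φ=90°, α=300°
  cosα=0.5000 sinα=-0.8660 | (4,4) | tMaxX 1.2400 tMaxY 0.5196 | tΔX 2.0000 tΔY 1.1547
    t=0.5196 [y] (4,3)
    t=1.2400 [x] (5,3)
    t=1.6743 [y] (5,2)
    t=2.8290 [y] (5,1)
    t=3.2400 [x] (6,1) — stop
  → r_4 = 3.2400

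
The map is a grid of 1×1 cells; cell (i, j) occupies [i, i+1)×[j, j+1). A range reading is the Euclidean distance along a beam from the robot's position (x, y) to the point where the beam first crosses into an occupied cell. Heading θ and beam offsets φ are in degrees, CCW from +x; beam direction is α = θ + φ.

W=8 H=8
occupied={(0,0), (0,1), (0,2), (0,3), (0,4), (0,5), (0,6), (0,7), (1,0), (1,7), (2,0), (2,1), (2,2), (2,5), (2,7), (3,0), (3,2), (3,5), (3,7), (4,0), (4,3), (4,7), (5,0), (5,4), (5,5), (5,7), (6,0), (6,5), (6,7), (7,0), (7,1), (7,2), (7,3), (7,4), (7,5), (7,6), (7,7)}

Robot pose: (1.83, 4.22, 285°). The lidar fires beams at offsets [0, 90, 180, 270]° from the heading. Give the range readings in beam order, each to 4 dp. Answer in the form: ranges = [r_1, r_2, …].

ranges = [1.2630, 3.2818, 2.8781, 0.8593]

beam 1: φ=0°, α=285°
  dir = (cos 285°, sin 285°) = (0.2588, -0.9659); from cell (1,4)
  next x-line at t=0.6568, next y-line at t=0.2278; Δt_x=3.8637, Δt_y=1.0353
    y: enter (1,3) at t=0.2278
    x: enter (2,3) at t=0.6568
    y: enter (2,2) at t=1.2630 ← occupied
  → r_1 = 1.2630
beam 2: φ=90°, α=15°
  dir = (cos 15°, sin 15°) = (0.9659, 0.2588); from cell (1,4)
  next x-line at t=0.1760, next y-line at t=3.0137; Δt_x=1.0353, Δt_y=3.8637
    x: enter (2,4) at t=0.1760
    x: enter (3,4) at t=1.2113
    x: enter (4,4) at t=2.2465
    y: enter (4,5) at t=3.0137
    x: enter (5,5) at t=3.2818 ← occupied
  → r_2 = 3.2818
beam 3: φ=180°, α=105°
  dir = (cos 105°, sin 105°) = (-0.2588, 0.9659); from cell (1,4)
  next x-line at t=3.2069, next y-line at t=0.8075; Δt_x=3.8637, Δt_y=1.0353
    y: enter (1,5) at t=0.8075
    y: enter (1,6) at t=1.8428
    y: enter (1,7) at t=2.8781 ← occupied
  → r_3 = 2.8781
beam 4: φ=270°, α=195°
  dir = (cos 195°, sin 195°) = (-0.9659, -0.2588); from cell (1,4)
  next x-line at t=0.8593, next y-line at t=0.8500; Δt_x=1.0353, Δt_y=3.8637
    y: enter (1,3) at t=0.8500
    x: enter (0,3) at t=0.8593 ← occupied
  → r_4 = 0.8593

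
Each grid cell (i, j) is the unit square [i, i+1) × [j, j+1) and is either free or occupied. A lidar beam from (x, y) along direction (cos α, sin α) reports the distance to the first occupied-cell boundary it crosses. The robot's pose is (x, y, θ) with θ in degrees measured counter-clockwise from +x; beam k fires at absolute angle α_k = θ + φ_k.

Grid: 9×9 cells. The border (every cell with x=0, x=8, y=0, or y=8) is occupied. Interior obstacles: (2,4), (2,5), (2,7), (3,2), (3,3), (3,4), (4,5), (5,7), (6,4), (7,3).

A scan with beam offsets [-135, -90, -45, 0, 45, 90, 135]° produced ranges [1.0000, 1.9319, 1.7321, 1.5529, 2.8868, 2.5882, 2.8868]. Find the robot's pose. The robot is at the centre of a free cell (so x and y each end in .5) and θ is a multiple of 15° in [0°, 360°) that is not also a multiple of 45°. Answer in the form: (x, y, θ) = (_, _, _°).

(x, y, θ) = (5.5, 3.5, 195°)

Candidates: 39 free-cell centres × 16 headings = 624 poses. Raycast each; keep the one whose scan matches to 4 dp.
  (1.5, 6.5, 165°): beam 2 = 1.5529 ≠ 1.9319 ✗
  (6.5, 6.5, 240°): beam 1 = 1.5529 ≠ 1.0000 ✗
  (6.5, 7.5, 210°): beam 1 = 0.5176 ≠ 1.0000 ✗
  (7.5, 4.5, 60°): beam 1 = 0.5176 ≠ 1.0000 ✗
  …
  (5.5, 3.5, 195°): r_1=1.0000, r_2=1.9319, r_3=1.7321, r_4=1.5529, r_5=2.8868, r_6=2.5882, r_7=2.8868 — all match ✓
Unique over the lattice → pose = (5.5, 3.5, 195°).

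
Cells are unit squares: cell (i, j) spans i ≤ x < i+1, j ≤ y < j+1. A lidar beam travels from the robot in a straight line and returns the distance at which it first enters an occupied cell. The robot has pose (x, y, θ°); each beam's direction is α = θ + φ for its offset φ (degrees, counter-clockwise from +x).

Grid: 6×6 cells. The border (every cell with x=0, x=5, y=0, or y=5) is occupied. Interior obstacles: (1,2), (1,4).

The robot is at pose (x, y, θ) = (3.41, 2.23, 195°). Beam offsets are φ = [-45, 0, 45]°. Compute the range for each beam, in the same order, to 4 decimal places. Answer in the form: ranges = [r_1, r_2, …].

beam 1: φ=-45°, α=150°
  cosα=-0.8660 sinα=0.5000 | (3,2) | tMaxX 0.4734 tMaxY 1.5400 | tΔX 1.1547 tΔY 2.0000
    t=0.4734 [x] (2,2)
    t=1.5400 [y] (2,3)
    t=1.6281 [x] (1,3)
    t=2.7828 [x] (0,3) — stop
  → r_1 = 2.7828
beam 2: φ=0°, α=195°
  cosα=-0.9659 sinα=-0.2588 | (3,2) | tMaxX 0.4245 tMaxY 0.8887 | tΔX 1.0353 tΔY 3.8637
    t=0.4245 [x] (2,2)
    t=0.8887 [y] (2,1)
    t=1.4597 [x] (1,1)
    t=2.4950 [x] (0,1) — stop
  → r_2 = 2.4950
beam 3: φ=45°, α=240°
  cosα=-0.5000 sinα=-0.8660 | (3,2) | tMaxX 0.8200 tMaxY 0.2656 | tΔX 2.0000 tΔY 1.1547
    t=0.2656 [y] (3,1)
    t=0.8200 [x] (2,1)
    t=1.4203 [y] (2,0) — stop
  → r_3 = 1.4203

ranges = [2.7828, 2.4950, 1.4203]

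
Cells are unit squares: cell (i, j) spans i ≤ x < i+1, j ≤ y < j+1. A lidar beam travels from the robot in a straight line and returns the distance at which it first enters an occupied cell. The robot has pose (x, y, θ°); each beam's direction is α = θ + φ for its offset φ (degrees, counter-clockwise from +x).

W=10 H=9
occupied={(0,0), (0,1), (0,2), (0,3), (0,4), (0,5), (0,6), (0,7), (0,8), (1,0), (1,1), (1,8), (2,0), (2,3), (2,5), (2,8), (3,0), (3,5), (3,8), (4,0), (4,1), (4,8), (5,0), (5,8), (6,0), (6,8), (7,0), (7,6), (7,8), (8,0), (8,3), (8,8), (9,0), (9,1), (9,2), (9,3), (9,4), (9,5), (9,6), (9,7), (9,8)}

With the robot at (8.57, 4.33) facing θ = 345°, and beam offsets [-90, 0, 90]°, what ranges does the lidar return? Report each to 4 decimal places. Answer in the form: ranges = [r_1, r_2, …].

ranges = [0.3416, 0.4452, 1.6614]

beam 1: φ=-90°, α=255°
  direction (-0.2588, -0.9659); cell (8,4); t to first gridline: x 2.2023, y 0.3416 (then +3.8637 / +1.0353)
    (8,3) via y @ 0.3416  # hit
  → r_1 = 0.3416
beam 2: φ=0°, α=345°
  direction (0.9659, -0.2588); cell (8,4); t to first gridline: x 0.4452, y 1.2750 (then +1.0353 / +3.8637)
    (9,4) via x @ 0.4452  # hit
  → r_2 = 0.4452
beam 3: φ=90°, α=75°
  direction (0.2588, 0.9659); cell (8,4); t to first gridline: x 1.6614, y 0.6936 (then +3.8637 / +1.0353)
    (8,5) via y @ 0.6936
    (9,5) via x @ 1.6614  # hit
  → r_3 = 1.6614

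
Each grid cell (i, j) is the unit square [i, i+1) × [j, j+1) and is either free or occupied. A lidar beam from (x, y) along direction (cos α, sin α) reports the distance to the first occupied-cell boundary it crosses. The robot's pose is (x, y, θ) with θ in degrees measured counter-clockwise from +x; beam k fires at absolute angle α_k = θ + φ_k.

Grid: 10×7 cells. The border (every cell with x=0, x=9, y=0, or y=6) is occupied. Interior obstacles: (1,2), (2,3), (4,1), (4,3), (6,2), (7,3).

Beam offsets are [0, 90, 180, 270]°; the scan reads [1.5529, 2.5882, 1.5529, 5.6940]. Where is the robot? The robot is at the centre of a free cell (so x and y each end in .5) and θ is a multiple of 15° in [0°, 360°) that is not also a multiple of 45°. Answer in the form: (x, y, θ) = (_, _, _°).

(x, y, θ) = (6.5, 4.5, 255°)

Enumerate (i+0.5, j+0.5, θ) over the 34 free cells and 16 admissible headings. For each, cast all 4 beams and compare to the given ranges.
  (7.5, 4.5, 285°): beam 1 = 0.5176 ≠ 1.5529 ✗
  (4.5, 4.5, 285°): beam 1 = 0.5176 ≠ 1.5529 ✗
  (7.5, 1.5, 105°): beam 2 = 1.9319 ≠ 2.5882 ✗
  (2.5, 2.5, 30°): beam 1 = 1.7321 ≠ 1.5529 ✗
  …
  (6.5, 4.5, 255°): r_1=1.5529, r_2=2.5882, r_3=1.5529, r_4=5.6940 — all match ✓
No second candidate reproduces the full scan.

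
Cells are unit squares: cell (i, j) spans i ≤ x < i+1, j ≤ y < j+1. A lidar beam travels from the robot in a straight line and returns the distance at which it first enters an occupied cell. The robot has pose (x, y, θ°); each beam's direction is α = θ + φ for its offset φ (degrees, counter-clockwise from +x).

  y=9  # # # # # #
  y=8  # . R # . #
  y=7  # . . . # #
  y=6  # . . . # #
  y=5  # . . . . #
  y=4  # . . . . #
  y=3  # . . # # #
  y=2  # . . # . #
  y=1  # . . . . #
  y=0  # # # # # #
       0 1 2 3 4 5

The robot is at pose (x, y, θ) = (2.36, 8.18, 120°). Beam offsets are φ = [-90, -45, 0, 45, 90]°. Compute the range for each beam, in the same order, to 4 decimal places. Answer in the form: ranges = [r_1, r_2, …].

ranges = [0.7390, 0.8489, 0.9469, 1.4080, 1.5704]

beam 1: φ=-90°, α=30°
  direction (0.8660, 0.5000); cell (2,8); t to first gridline: x 0.7390, y 1.6400 (then +1.1547 / +2.0000)
    (3,8) via x @ 0.7390  # hit
  → r_1 = 0.7390
beam 2: φ=-45°, α=75°
  direction (0.2588, 0.9659); cell (2,8); t to first gridline: x 2.4728, y 0.8489 (then +3.8637 / +1.0353)
    (2,9) via y @ 0.8489  # hit
  → r_2 = 0.8489
beam 3: φ=0°, α=120°
  direction (-0.5000, 0.8660); cell (2,8); t to first gridline: x 0.7200, y 0.9469 (then +2.0000 / +1.1547)
    (1,8) via x @ 0.7200
    (1,9) via y @ 0.9469  # hit
  → r_3 = 0.9469
beam 4: φ=45°, α=165°
  direction (-0.9659, 0.2588); cell (2,8); t to first gridline: x 0.3727, y 3.1682 (then +1.0353 / +3.8637)
    (1,8) via x @ 0.3727
    (0,8) via x @ 1.4080  # hit
  → r_4 = 1.4080
beam 5: φ=90°, α=210°
  direction (-0.8660, -0.5000); cell (2,8); t to first gridline: x 0.4157, y 0.3600 (then +1.1547 / +2.0000)
    (2,7) via y @ 0.3600
    (1,7) via x @ 0.4157
    (0,7) via x @ 1.5704  # hit
  → r_5 = 1.5704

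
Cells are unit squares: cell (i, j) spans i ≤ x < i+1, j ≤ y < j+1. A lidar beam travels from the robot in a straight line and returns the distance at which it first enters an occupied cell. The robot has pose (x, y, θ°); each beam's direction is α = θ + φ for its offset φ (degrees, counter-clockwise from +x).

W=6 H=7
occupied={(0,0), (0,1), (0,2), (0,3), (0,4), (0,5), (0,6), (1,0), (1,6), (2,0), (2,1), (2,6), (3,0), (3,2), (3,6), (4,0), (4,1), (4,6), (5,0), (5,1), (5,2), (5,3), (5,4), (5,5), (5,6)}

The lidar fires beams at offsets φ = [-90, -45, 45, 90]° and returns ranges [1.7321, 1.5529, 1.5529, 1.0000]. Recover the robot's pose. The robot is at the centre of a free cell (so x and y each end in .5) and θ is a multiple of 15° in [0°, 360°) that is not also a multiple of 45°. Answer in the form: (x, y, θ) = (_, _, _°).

Enumerate (i+0.5, j+0.5, θ) over the 17 free cells and 16 admissible headings. For each, cast all 4 beams and compare to the given ranges.
  (4.5, 3.5, 60°): beam 1 = 0.5774 ≠ 1.7321 ✗
  (2.5, 5.5, 15°): beam 1 = 2.5882 ≠ 1.7321 ✗
  (3.5, 3.5, 165°): beam 1 = 2.5882 ≠ 1.7321 ✗
  …
  (2.5, 3.5, 240°): r_1=1.7321, r_2=1.5529, r_3=1.5529, r_4=1.0000 — all match ✓
Only this pose fits every beam.

(x, y, θ) = (2.5, 3.5, 240°)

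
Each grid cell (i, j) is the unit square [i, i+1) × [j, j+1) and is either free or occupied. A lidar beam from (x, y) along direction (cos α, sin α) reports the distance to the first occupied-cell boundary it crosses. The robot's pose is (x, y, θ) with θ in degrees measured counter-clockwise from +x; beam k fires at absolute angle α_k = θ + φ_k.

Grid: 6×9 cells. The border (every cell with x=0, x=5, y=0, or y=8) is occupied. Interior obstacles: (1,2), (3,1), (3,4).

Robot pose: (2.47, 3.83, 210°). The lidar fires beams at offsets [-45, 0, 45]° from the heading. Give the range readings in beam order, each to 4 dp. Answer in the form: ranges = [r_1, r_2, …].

ranges = [1.5219, 1.6600, 1.8159]

beam 1: φ=-45°, α=165°
  cosα=-0.9659 sinα=0.2588 | (2,3) | tMaxX 0.4866 tMaxY 0.6568 | tΔX 1.0353 tΔY 3.8637
    t=0.4866 [x] (1,3)
    t=0.6568 [y] (1,4)
    t=1.5219 [x] (0,4) — stop
  → r_1 = 1.5219
beam 2: φ=0°, α=210°
  cosα=-0.8660 sinα=-0.5000 | (2,3) | tMaxX 0.5427 tMaxY 1.6600 | tΔX 1.1547 tΔY 2.0000
    t=0.5427 [x] (1,3)
    t=1.6600 [y] (1,2) — stop
  → r_2 = 1.6600
beam 3: φ=45°, α=255°
  cosα=-0.2588 sinα=-0.9659 | (2,3) | tMaxX 1.8159 tMaxY 0.8593 | tΔX 3.8637 tΔY 1.0353
    t=0.8593 [y] (2,2)
    t=1.8159 [x] (1,2) — stop
  → r_3 = 1.8159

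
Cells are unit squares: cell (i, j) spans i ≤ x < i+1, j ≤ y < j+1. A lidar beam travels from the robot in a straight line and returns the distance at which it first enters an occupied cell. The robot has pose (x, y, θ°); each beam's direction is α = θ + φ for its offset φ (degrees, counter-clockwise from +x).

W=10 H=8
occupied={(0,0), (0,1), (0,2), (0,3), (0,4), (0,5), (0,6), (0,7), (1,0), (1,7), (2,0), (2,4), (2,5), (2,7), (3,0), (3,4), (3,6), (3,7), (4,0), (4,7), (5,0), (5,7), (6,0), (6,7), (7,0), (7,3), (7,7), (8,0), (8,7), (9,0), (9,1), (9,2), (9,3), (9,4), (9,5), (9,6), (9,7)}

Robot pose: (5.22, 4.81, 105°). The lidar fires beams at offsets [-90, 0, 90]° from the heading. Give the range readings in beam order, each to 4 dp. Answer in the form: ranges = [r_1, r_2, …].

ranges = [3.9133, 2.2673, 1.2630]

beam 1: φ=-90°, α=15°
  direction (0.9659, 0.2588); cell (5,4); t to first gridline: x 0.8075, y 0.7341 (then +1.0353 / +3.8637)
    (5,5) via y @ 0.7341
    (6,5) via x @ 0.8075
    (7,5) via x @ 1.8428
    (8,5) via x @ 2.8781
    (9,5) via x @ 3.9133  # hit
  → r_1 = 3.9133
beam 2: φ=0°, α=105°
  direction (-0.2588, 0.9659); cell (5,4); t to first gridline: x 0.8500, y 0.1967 (then +3.8637 / +1.0353)
    (5,5) via y @ 0.1967
    (4,5) via x @ 0.8500
    (4,6) via y @ 1.2320
    (4,7) via y @ 2.2673  # hit
  → r_2 = 2.2673
beam 3: φ=90°, α=195°
  direction (-0.9659, -0.2588); cell (5,4); t to first gridline: x 0.2278, y 3.1296 (then +1.0353 / +3.8637)
    (4,4) via x @ 0.2278
    (3,4) via x @ 1.2630  # hit
  → r_3 = 1.2630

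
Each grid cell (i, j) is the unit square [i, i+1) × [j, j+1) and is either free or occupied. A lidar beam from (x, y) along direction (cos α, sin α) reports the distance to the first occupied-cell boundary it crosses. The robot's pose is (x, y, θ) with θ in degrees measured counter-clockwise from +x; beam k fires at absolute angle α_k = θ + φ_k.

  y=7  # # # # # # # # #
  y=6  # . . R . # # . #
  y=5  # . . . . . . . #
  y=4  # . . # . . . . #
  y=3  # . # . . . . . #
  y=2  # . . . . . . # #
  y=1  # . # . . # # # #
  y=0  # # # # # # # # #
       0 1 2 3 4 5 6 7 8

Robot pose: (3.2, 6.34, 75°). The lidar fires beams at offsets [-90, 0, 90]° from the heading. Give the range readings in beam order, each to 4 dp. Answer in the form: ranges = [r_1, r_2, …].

ranges = [4.9693, 0.6833, 2.2776]

beam 1: φ=-90°, α=345°
  d=(0.9659,-0.2588)  start (3,6)  tX=0.8282 tY=1.3137  stride 1/|dx|=1.0353 1/|dy|=3.8637
    cross x-line → (4,6), t=0.8282
    cross y-line → (4,5), t=1.3137
    cross x-line → (5,5), t=1.8635
    cross x-line → (6,5), t=2.8988
    cross x-line → (7,5), t=3.9340
    cross x-line → (8,5), t=4.9693 (wall)
  → r_1 = 4.9693
beam 2: φ=0°, α=75°
  d=(0.2588,0.9659)  start (3,6)  tX=3.0910 tY=0.6833  stride 1/|dx|=3.8637 1/|dy|=1.0353
    cross y-line → (3,7), t=0.6833 (wall)
  → r_2 = 0.6833
beam 3: φ=90°, α=165°
  d=(-0.9659,0.2588)  start (3,6)  tX=0.2071 tY=2.5500  stride 1/|dx|=1.0353 1/|dy|=3.8637
    cross x-line → (2,6), t=0.2071
    cross x-line → (1,6), t=1.2423
    cross x-line → (0,6), t=2.2776 (wall)
  → r_3 = 2.2776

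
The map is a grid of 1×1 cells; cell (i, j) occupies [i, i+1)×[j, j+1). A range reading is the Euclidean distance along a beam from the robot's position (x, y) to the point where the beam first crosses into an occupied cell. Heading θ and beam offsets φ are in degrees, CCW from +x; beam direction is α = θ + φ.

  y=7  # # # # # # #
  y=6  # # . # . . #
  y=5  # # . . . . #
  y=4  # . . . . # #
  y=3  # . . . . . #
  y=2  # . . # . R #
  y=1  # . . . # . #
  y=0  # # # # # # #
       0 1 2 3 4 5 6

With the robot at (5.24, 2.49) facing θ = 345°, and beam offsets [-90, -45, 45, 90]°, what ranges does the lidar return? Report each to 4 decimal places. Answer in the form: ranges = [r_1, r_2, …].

beam 1: φ=-90°, α=255°
  dir = (cos 255°, sin 255°) = (-0.2588, -0.9659); from cell (5,2)
  next x-line at t=0.9273, next y-line at t=0.5073; Δt_x=3.8637, Δt_y=1.0353
    y: enter (5,1) at t=0.5073
    x: enter (4,1) at t=0.9273 ← occupied
  → r_1 = 0.9273
beam 2: φ=-45°, α=300°
  dir = (cos 300°, sin 300°) = (0.5000, -0.8660); from cell (5,2)
  next x-line at t=1.5200, next y-line at t=0.5658; Δt_x=2.0000, Δt_y=1.1547
    y: enter (5,1) at t=0.5658
    x: enter (6,1) at t=1.5200 ← occupied
  → r_2 = 1.5200
beam 3: φ=45°, α=30°
  dir = (cos 30°, sin 30°) = (0.8660, 0.5000); from cell (5,2)
  next x-line at t=0.8776, next y-line at t=1.0200; Δt_x=1.1547, Δt_y=2.0000
    x: enter (6,2) at t=0.8776 ← occupied
  → r_3 = 0.8776
beam 4: φ=90°, α=75°
  dir = (cos 75°, sin 75°) = (0.2588, 0.9659); from cell (5,2)
  next x-line at t=2.9364, next y-line at t=0.5280; Δt_x=3.8637, Δt_y=1.0353
    y: enter (5,3) at t=0.5280
    y: enter (5,4) at t=1.5633 ← occupied
  → r_4 = 1.5633

ranges = [0.9273, 1.5200, 0.8776, 1.5633]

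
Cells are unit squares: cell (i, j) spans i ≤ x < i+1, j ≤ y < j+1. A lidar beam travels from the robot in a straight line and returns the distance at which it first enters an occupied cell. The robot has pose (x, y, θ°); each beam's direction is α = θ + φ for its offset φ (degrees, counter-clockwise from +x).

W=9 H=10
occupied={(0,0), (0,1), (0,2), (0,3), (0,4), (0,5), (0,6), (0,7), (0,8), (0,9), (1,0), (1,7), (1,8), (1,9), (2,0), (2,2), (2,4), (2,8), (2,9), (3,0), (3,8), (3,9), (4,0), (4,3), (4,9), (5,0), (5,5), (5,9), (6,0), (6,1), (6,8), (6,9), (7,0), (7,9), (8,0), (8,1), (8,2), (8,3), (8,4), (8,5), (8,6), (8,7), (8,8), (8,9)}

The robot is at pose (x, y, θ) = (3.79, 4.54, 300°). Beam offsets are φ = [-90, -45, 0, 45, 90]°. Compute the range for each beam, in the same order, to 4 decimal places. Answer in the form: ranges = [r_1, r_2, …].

beam 1: φ=-90°, α=210°
  direction (-0.8660, -0.5000); cell (3,4); t to first gridline: x 0.9122, y 1.0800 (then +1.1547 / +2.0000)
    (2,4) via x @ 0.9122  # hit
  → r_1 = 0.9122
beam 2: φ=-45°, α=255°
  direction (-0.2588, -0.9659); cell (3,4); t to first gridline: x 3.0523, y 0.5590 (then +3.8637 / +1.0353)
    (3,3) via y @ 0.5590
    (3,2) via y @ 1.5943
    (3,1) via y @ 2.6296
    (2,1) via x @ 3.0523
    (2,0) via y @ 3.6649  # hit
  → r_2 = 3.6649
beam 3: φ=0°, α=300°
  direction (0.5000, -0.8660); cell (3,4); t to first gridline: x 0.4200, y 0.6235 (then +2.0000 / +1.1547)
    (4,4) via x @ 0.4200
    (4,3) via y @ 0.6235  # hit
  → r_3 = 0.6235
beam 4: φ=45°, α=345°
  direction (0.9659, -0.2588); cell (3,4); t to first gridline: x 0.2174, y 2.0864 (then +1.0353 / +3.8637)
    (4,4) via x @ 0.2174
    (5,4) via x @ 1.2527
    (5,3) via y @ 2.0864
    (6,3) via x @ 2.2880
    (7,3) via x @ 3.3232
    (8,3) via x @ 4.3585  # hit
  → r_4 = 4.3585
beam 5: φ=90°, α=30°
  direction (0.8660, 0.5000); cell (3,4); t to first gridline: x 0.2425, y 0.9200 (then +1.1547 / +2.0000)
    (4,4) via x @ 0.2425
    (4,5) via y @ 0.9200
    (5,5) via x @ 1.3972  # hit
  → r_5 = 1.3972

ranges = [0.9122, 3.6649, 0.6235, 4.3585, 1.3972]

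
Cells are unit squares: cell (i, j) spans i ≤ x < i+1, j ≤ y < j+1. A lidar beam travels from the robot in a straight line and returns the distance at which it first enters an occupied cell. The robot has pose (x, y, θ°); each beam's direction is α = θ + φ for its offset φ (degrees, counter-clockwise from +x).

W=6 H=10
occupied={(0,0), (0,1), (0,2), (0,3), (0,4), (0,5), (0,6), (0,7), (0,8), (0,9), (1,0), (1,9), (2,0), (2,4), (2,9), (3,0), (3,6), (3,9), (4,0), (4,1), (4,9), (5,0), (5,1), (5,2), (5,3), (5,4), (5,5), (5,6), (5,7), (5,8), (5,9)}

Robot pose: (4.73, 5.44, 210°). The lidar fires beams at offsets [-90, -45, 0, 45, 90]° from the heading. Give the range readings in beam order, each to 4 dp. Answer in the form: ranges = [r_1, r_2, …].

beam 1: φ=-90°, α=120°
  direction (-0.5000, 0.8660); cell (4,5); t to first gridline: x 1.4600, y 0.6466 (then +2.0000 / +1.1547)
    (4,6) via y @ 0.6466
    (3,6) via x @ 1.4600  # hit
  → r_1 = 1.4600
beam 2: φ=-45°, α=165°
  direction (-0.9659, 0.2588); cell (4,5); t to first gridline: x 0.7558, y 2.1637 (then +1.0353 / +3.8637)
    (3,5) via x @ 0.7558
    (2,5) via x @ 1.7910
    (2,6) via y @ 2.1637
    (1,6) via x @ 2.8263
    (0,6) via x @ 3.8616  # hit
  → r_2 = 3.8616
beam 3: φ=0°, α=210°
  direction (-0.8660, -0.5000); cell (4,5); t to first gridline: x 0.8429, y 0.8800 (then +1.1547 / +2.0000)
    (3,5) via x @ 0.8429
    (3,4) via y @ 0.8800
    (2,4) via x @ 1.9976  # hit
  → r_3 = 1.9976
beam 4: φ=45°, α=255°
  direction (-0.2588, -0.9659); cell (4,5); t to first gridline: x 2.8205, y 0.4555 (then +3.8637 / +1.0353)
    (4,4) via y @ 0.4555
    (4,3) via y @ 1.4908
    (4,2) via y @ 2.5261
    (3,2) via x @ 2.8205
    (3,1) via y @ 3.5614
    (3,0) via y @ 4.5966  # hit
  → r_4 = 4.5966
beam 5: φ=90°, α=300°
  direction (0.5000, -0.8660); cell (4,5); t to first gridline: x 0.5400, y 0.5081 (then +2.0000 / +1.1547)
    (4,4) via y @ 0.5081
    (5,4) via x @ 0.5400  # hit
  → r_5 = 0.5400

ranges = [1.4600, 3.8616, 1.9976, 4.5966, 0.5400]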